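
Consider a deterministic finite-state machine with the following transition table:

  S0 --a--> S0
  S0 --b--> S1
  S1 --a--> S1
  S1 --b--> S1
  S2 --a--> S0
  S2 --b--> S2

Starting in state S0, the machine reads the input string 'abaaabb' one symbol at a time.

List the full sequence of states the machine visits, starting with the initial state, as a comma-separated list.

Answer: S0, S0, S1, S1, S1, S1, S1, S1

Derivation:
Start: S0
  read 'a': S0 --a--> S0
  read 'b': S0 --b--> S1
  read 'a': S1 --a--> S1
  read 'a': S1 --a--> S1
  read 'a': S1 --a--> S1
  read 'b': S1 --b--> S1
  read 'b': S1 --b--> S1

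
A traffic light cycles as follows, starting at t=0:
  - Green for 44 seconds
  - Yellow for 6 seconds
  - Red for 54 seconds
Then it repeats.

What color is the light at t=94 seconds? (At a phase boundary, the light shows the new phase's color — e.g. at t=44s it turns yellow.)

Answer: red

Derivation:
Cycle length = 44 + 6 + 54 = 104s
t = 94, phase_t = 94 mod 104 = 94
94 >= 50 → RED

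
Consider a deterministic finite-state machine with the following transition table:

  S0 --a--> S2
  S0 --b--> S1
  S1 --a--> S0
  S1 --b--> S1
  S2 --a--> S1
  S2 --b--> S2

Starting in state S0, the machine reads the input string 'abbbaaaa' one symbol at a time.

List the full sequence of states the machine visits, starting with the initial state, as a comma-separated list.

Answer: S0, S2, S2, S2, S2, S1, S0, S2, S1

Derivation:
Start: S0
  read 'a': S0 --a--> S2
  read 'b': S2 --b--> S2
  read 'b': S2 --b--> S2
  read 'b': S2 --b--> S2
  read 'a': S2 --a--> S1
  read 'a': S1 --a--> S0
  read 'a': S0 --a--> S2
  read 'a': S2 --a--> S1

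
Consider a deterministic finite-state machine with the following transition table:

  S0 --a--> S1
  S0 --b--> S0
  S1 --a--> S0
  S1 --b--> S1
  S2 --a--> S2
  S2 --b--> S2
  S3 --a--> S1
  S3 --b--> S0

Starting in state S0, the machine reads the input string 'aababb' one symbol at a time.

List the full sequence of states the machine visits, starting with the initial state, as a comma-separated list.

Start: S0
  read 'a': S0 --a--> S1
  read 'a': S1 --a--> S0
  read 'b': S0 --b--> S0
  read 'a': S0 --a--> S1
  read 'b': S1 --b--> S1
  read 'b': S1 --b--> S1

Answer: S0, S1, S0, S0, S1, S1, S1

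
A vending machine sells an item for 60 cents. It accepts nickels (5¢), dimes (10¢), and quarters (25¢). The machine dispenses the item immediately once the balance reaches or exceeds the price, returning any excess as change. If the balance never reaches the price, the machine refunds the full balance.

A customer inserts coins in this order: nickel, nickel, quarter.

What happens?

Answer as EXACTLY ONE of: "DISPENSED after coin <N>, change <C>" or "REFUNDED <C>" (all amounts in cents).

Answer: REFUNDED 35

Derivation:
Price: 60¢
Coin 1 (nickel, 5¢): balance = 5¢
Coin 2 (nickel, 5¢): balance = 10¢
Coin 3 (quarter, 25¢): balance = 35¢
All coins inserted, balance 35¢ < price 60¢ → REFUND 35¢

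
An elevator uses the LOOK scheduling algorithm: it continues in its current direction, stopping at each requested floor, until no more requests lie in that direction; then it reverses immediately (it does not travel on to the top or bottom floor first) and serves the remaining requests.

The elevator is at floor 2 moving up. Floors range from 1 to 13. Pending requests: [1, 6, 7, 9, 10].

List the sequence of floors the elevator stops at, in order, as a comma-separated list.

Answer: 6, 7, 9, 10, 1

Derivation:
Current: 2, moving UP
Serve above first (ascending): [6, 7, 9, 10]
Then reverse, serve below (descending): [1]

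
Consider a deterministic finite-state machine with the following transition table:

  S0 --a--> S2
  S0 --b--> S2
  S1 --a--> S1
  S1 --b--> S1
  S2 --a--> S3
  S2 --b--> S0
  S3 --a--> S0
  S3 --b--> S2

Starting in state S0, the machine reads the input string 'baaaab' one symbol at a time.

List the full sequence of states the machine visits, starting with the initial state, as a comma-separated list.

Start: S0
  read 'b': S0 --b--> S2
  read 'a': S2 --a--> S3
  read 'a': S3 --a--> S0
  read 'a': S0 --a--> S2
  read 'a': S2 --a--> S3
  read 'b': S3 --b--> S2

Answer: S0, S2, S3, S0, S2, S3, S2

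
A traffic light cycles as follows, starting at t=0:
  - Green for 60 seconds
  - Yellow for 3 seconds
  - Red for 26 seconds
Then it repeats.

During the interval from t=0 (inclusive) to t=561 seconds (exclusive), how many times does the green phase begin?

Cycle = 60+3+26 = 89s
green phase starts at t = k*89 + 0 for k=0,1,2,...
Need k*89+0 < 561 → k < 6.303
k ∈ {0, ..., 6} → 7 starts

Answer: 7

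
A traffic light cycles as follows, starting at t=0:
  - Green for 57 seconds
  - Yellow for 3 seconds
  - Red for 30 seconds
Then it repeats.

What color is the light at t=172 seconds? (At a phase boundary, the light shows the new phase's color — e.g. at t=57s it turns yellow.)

Answer: red

Derivation:
Cycle length = 57 + 3 + 30 = 90s
t = 172, phase_t = 172 mod 90 = 82
82 >= 60 → RED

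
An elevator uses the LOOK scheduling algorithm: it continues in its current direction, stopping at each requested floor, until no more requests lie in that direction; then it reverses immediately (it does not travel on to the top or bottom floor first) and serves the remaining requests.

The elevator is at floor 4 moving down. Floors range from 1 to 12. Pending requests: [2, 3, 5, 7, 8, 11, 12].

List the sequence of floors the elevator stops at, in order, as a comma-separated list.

Answer: 3, 2, 5, 7, 8, 11, 12

Derivation:
Current: 4, moving DOWN
Serve below first (descending): [3, 2]
Then reverse, serve above (ascending): [5, 7, 8, 11, 12]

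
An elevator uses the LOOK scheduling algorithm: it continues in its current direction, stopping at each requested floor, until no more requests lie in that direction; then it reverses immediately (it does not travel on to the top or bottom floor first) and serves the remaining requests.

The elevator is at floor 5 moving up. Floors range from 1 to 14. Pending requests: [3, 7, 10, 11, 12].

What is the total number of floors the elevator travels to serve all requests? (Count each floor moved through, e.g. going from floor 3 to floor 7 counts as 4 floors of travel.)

Start at floor 5 moving up, LOOK stop order: [7, 10, 11, 12, 3]
  5 → 7: |7-5| = 2, total = 2
  7 → 10: |10-7| = 3, total = 5
  10 → 11: |11-10| = 1, total = 6
  11 → 12: |12-11| = 1, total = 7
  12 → 3: |3-12| = 9, total = 16

Answer: 16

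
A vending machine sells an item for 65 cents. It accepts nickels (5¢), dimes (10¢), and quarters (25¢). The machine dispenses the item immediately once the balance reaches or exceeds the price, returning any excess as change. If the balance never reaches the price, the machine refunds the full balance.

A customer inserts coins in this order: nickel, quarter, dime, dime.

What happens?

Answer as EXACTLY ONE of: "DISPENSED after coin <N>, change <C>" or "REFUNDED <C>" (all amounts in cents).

Price: 65¢
Coin 1 (nickel, 5¢): balance = 5¢
Coin 2 (quarter, 25¢): balance = 30¢
Coin 3 (dime, 10¢): balance = 40¢
Coin 4 (dime, 10¢): balance = 50¢
All coins inserted, balance 50¢ < price 65¢ → REFUND 50¢

Answer: REFUNDED 50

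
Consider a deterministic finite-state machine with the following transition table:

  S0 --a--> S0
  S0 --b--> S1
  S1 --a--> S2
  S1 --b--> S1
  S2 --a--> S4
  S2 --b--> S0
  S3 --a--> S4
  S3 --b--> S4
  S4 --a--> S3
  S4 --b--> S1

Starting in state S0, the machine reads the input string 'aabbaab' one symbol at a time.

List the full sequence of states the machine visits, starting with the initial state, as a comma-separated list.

Start: S0
  read 'a': S0 --a--> S0
  read 'a': S0 --a--> S0
  read 'b': S0 --b--> S1
  read 'b': S1 --b--> S1
  read 'a': S1 --a--> S2
  read 'a': S2 --a--> S4
  read 'b': S4 --b--> S1

Answer: S0, S0, S0, S1, S1, S2, S4, S1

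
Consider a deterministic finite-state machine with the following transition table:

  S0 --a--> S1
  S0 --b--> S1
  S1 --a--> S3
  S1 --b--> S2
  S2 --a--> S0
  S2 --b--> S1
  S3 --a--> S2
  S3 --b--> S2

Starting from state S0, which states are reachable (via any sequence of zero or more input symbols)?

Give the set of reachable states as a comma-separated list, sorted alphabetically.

Answer: S0, S1, S2, S3

Derivation:
BFS from S0:
  visit S0: S0--a-->S1 (new), S0--b-->S1 (seen)
  visit S1: S1--a-->S3 (new), S1--b-->S2 (new)
  visit S3: S3--a-->S2 (seen), S3--b-->S2 (seen)
  visit S2: S2--a-->S0 (seen), S2--b-->S1 (seen)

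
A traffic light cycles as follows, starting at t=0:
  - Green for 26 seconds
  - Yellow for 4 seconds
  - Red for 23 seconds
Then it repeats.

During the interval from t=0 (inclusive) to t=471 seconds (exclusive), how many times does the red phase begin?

Cycle = 26+4+23 = 53s
red phase starts at t = k*53 + 30 for k=0,1,2,...
Need k*53+30 < 471 → k < 8.321
k ∈ {0, ..., 8} → 9 starts

Answer: 9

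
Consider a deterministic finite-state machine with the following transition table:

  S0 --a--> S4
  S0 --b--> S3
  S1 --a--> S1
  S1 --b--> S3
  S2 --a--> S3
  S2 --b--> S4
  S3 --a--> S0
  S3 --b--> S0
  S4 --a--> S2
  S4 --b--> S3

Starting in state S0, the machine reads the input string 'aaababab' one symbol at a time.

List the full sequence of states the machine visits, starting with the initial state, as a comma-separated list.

Answer: S0, S4, S2, S3, S0, S4, S3, S0, S3

Derivation:
Start: S0
  read 'a': S0 --a--> S4
  read 'a': S4 --a--> S2
  read 'a': S2 --a--> S3
  read 'b': S3 --b--> S0
  read 'a': S0 --a--> S4
  read 'b': S4 --b--> S3
  read 'a': S3 --a--> S0
  read 'b': S0 --b--> S3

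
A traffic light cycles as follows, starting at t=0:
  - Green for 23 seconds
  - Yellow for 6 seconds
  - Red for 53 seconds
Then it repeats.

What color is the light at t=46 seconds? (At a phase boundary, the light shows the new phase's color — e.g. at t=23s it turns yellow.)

Answer: red

Derivation:
Cycle length = 23 + 6 + 53 = 82s
t = 46, phase_t = 46 mod 82 = 46
46 >= 29 → RED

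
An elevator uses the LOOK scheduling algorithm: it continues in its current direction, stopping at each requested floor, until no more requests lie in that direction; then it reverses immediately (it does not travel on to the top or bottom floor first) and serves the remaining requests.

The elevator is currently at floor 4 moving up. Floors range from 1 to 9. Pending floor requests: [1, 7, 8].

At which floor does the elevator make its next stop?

Answer: 7

Derivation:
Current floor: 4, direction: up
Requests above: [7, 8]
Requests below: [1]
Moving up and requests lie above → nearest above is min([7, 8]) = 7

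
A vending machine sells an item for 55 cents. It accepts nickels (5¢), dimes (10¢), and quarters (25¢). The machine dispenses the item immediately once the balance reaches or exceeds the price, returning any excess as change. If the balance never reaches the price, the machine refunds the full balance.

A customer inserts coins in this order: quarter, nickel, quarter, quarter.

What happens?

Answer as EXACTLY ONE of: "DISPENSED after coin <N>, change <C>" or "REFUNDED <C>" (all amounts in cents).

Price: 55¢
Coin 1 (quarter, 25¢): balance = 25¢
Coin 2 (nickel, 5¢): balance = 30¢
Coin 3 (quarter, 25¢): balance = 55¢
  → balance >= price → DISPENSE, change = 55 - 55 = 0¢

Answer: DISPENSED after coin 3, change 0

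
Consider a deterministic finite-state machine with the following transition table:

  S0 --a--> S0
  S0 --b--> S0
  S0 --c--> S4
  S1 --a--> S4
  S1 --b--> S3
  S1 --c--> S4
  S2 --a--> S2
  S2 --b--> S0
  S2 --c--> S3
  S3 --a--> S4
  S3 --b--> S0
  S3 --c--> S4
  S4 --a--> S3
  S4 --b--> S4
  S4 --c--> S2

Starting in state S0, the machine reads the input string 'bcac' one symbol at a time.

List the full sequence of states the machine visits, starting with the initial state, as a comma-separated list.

Answer: S0, S0, S4, S3, S4

Derivation:
Start: S0
  read 'b': S0 --b--> S0
  read 'c': S0 --c--> S4
  read 'a': S4 --a--> S3
  read 'c': S3 --c--> S4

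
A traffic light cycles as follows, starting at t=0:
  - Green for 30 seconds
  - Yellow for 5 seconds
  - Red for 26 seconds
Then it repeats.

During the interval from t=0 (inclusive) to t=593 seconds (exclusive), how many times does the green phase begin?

Answer: 10

Derivation:
Cycle = 30+5+26 = 61s
green phase starts at t = k*61 + 0 for k=0,1,2,...
Need k*61+0 < 593 → k < 9.721
k ∈ {0, ..., 9} → 10 starts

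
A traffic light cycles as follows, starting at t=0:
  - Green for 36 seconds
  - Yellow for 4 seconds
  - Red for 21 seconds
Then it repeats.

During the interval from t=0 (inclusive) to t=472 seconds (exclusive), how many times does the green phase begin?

Answer: 8

Derivation:
Cycle = 36+4+21 = 61s
green phase starts at t = k*61 + 0 for k=0,1,2,...
Need k*61+0 < 472 → k < 7.738
k ∈ {0, ..., 7} → 8 starts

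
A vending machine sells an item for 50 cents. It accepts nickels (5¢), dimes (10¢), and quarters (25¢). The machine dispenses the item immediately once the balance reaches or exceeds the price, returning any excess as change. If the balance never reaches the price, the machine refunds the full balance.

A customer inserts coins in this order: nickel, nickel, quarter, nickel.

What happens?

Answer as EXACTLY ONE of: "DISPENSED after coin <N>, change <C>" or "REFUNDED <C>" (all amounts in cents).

Price: 50¢
Coin 1 (nickel, 5¢): balance = 5¢
Coin 2 (nickel, 5¢): balance = 10¢
Coin 3 (quarter, 25¢): balance = 35¢
Coin 4 (nickel, 5¢): balance = 40¢
All coins inserted, balance 40¢ < price 50¢ → REFUND 40¢

Answer: REFUNDED 40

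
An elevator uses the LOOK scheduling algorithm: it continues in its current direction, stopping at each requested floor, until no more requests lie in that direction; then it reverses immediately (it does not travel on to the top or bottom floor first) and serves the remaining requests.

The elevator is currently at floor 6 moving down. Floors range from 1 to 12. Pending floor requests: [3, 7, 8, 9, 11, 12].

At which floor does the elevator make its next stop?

Answer: 3

Derivation:
Current floor: 6, direction: down
Requests above: [7, 8, 9, 11, 12]
Requests below: [3]
Moving down and requests lie below → nearest below is max([3]) = 3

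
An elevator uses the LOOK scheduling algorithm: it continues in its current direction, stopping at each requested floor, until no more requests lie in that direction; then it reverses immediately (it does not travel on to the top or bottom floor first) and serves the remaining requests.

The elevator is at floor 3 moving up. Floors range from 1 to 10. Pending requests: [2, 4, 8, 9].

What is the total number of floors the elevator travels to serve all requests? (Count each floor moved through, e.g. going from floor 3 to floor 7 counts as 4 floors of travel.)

Answer: 13

Derivation:
Start at floor 3 moving up, LOOK stop order: [4, 8, 9, 2]
  3 → 4: |4-3| = 1, total = 1
  4 → 8: |8-4| = 4, total = 5
  8 → 9: |9-8| = 1, total = 6
  9 → 2: |2-9| = 7, total = 13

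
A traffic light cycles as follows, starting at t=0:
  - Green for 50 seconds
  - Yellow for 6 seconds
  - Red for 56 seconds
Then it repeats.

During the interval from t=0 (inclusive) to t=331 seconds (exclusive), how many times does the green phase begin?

Cycle = 50+6+56 = 112s
green phase starts at t = k*112 + 0 for k=0,1,2,...
Need k*112+0 < 331 → k < 2.955
k ∈ {0, ..., 2} → 3 starts

Answer: 3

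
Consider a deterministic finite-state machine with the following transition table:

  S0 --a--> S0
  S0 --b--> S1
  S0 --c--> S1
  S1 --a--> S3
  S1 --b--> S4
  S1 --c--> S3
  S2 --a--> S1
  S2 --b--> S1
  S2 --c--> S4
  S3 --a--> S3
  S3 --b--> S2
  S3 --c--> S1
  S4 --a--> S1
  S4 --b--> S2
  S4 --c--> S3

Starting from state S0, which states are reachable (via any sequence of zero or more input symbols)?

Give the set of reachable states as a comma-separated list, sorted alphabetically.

BFS from S0:
  visit S0: S0--a-->S0 (seen), S0--b-->S1 (new), S0--c-->S1 (seen)
  visit S1: S1--a-->S3 (new), S1--b-->S4 (new), S1--c-->S3 (seen)
  visit S3: S3--a-->S3 (seen), S3--b-->S2 (new), S3--c-->S1 (seen)
  visit S4: S4--a-->S1 (seen), S4--b-->S2 (seen), S4--c-->S3 (seen)
  visit S2: S2--a-->S1 (seen), S2--b-->S1 (seen), S2--c-->S4 (seen)

Answer: S0, S1, S2, S3, S4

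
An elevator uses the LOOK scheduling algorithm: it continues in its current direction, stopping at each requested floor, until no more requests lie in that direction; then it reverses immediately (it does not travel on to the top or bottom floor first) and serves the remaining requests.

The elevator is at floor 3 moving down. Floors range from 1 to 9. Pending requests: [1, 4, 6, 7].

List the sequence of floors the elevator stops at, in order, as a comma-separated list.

Current: 3, moving DOWN
Serve below first (descending): [1]
Then reverse, serve above (ascending): [4, 6, 7]

Answer: 1, 4, 6, 7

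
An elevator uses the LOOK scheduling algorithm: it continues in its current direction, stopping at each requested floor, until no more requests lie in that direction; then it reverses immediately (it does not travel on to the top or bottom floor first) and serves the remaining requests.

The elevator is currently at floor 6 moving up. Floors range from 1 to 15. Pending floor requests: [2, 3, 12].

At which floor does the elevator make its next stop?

Answer: 12

Derivation:
Current floor: 6, direction: up
Requests above: [12]
Requests below: [2, 3]
Moving up and requests lie above → nearest above is min([12]) = 12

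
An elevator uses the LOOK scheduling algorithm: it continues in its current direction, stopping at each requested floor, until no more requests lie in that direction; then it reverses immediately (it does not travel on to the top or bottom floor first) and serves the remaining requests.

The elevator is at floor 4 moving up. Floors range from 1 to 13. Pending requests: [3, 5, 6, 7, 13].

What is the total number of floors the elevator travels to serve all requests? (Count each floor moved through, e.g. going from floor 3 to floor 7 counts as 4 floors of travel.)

Answer: 19

Derivation:
Start at floor 4 moving up, LOOK stop order: [5, 6, 7, 13, 3]
  4 → 5: |5-4| = 1, total = 1
  5 → 6: |6-5| = 1, total = 2
  6 → 7: |7-6| = 1, total = 3
  7 → 13: |13-7| = 6, total = 9
  13 → 3: |3-13| = 10, total = 19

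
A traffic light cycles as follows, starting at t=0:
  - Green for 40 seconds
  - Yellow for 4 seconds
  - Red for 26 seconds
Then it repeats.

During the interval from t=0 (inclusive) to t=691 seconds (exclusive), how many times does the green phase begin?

Cycle = 40+4+26 = 70s
green phase starts at t = k*70 + 0 for k=0,1,2,...
Need k*70+0 < 691 → k < 9.871
k ∈ {0, ..., 9} → 10 starts

Answer: 10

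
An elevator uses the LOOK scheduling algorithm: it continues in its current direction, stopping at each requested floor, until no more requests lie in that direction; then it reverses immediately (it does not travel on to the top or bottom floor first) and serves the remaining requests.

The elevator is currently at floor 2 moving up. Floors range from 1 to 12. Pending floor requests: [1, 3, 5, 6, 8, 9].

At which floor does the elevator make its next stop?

Answer: 3

Derivation:
Current floor: 2, direction: up
Requests above: [3, 5, 6, 8, 9]
Requests below: [1]
Moving up and requests lie above → nearest above is min([3, 5, 6, 8, 9]) = 3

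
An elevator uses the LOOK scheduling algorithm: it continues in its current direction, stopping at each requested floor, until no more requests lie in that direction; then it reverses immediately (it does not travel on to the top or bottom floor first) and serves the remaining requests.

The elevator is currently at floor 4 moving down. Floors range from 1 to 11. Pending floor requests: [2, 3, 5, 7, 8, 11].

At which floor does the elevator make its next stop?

Current floor: 4, direction: down
Requests above: [5, 7, 8, 11]
Requests below: [2, 3]
Moving down and requests lie below → nearest below is max([2, 3]) = 3

Answer: 3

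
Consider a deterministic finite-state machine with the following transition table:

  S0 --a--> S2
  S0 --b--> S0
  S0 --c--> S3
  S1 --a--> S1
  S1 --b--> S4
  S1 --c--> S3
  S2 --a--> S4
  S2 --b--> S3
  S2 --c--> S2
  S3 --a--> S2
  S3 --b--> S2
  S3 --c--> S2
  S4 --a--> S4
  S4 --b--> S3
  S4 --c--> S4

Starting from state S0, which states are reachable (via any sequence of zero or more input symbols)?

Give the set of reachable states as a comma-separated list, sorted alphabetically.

BFS from S0:
  visit S0: S0--a-->S2 (new), S0--b-->S0 (seen), S0--c-->S3 (new)
  visit S2: S2--a-->S4 (new), S2--b-->S3 (seen), S2--c-->S2 (seen)
  visit S3: S3--a-->S2 (seen), S3--b-->S2 (seen), S3--c-->S2 (seen)
  visit S4: S4--a-->S4 (seen), S4--b-->S3 (seen), S4--c-->S4 (seen)

Answer: S0, S2, S3, S4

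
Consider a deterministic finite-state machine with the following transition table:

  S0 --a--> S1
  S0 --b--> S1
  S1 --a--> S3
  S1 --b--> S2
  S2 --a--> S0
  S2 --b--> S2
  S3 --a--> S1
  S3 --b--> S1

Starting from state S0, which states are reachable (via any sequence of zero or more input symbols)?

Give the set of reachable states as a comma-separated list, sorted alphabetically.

BFS from S0:
  visit S0: S0--a-->S1 (new), S0--b-->S1 (seen)
  visit S1: S1--a-->S3 (new), S1--b-->S2 (new)
  visit S3: S3--a-->S1 (seen), S3--b-->S1 (seen)
  visit S2: S2--a-->S0 (seen), S2--b-->S2 (seen)

Answer: S0, S1, S2, S3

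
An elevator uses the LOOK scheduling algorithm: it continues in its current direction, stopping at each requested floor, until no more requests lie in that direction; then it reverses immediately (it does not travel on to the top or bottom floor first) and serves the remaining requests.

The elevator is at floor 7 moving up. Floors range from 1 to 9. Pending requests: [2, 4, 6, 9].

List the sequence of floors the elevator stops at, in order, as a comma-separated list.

Answer: 9, 6, 4, 2

Derivation:
Current: 7, moving UP
Serve above first (ascending): [9]
Then reverse, serve below (descending): [6, 4, 2]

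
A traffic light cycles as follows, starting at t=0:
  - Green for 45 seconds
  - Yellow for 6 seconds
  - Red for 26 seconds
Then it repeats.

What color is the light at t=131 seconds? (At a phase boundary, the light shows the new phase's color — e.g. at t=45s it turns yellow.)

Answer: red

Derivation:
Cycle length = 45 + 6 + 26 = 77s
t = 131, phase_t = 131 mod 77 = 54
54 >= 51 → RED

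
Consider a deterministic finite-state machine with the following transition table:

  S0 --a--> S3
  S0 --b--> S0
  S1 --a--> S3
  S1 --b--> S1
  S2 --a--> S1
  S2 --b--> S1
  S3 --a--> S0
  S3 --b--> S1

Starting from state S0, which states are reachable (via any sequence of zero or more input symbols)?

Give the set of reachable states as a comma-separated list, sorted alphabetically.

Answer: S0, S1, S3

Derivation:
BFS from S0:
  visit S0: S0--a-->S3 (new), S0--b-->S0 (seen)
  visit S3: S3--a-->S0 (seen), S3--b-->S1 (new)
  visit S1: S1--a-->S3 (seen), S1--b-->S1 (seen)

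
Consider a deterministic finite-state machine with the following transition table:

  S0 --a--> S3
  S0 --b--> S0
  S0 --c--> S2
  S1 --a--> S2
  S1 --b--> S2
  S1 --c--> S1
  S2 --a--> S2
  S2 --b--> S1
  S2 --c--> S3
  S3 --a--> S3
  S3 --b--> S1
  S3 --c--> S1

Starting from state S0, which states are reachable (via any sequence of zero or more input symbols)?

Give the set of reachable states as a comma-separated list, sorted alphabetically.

Answer: S0, S1, S2, S3

Derivation:
BFS from S0:
  visit S0: S0--a-->S3 (new), S0--b-->S0 (seen), S0--c-->S2 (new)
  visit S3: S3--a-->S3 (seen), S3--b-->S1 (new), S3--c-->S1 (seen)
  visit S2: S2--a-->S2 (seen), S2--b-->S1 (seen), S2--c-->S3 (seen)
  visit S1: S1--a-->S2 (seen), S1--b-->S2 (seen), S1--c-->S1 (seen)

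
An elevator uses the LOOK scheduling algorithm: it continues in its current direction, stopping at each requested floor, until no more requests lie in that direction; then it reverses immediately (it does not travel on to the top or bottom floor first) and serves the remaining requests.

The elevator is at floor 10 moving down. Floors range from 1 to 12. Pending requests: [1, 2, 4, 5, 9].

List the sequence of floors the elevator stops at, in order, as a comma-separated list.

Answer: 9, 5, 4, 2, 1

Derivation:
Current: 10, moving DOWN
Serve below first (descending): [9, 5, 4, 2, 1]
Then reverse, serve above (ascending): []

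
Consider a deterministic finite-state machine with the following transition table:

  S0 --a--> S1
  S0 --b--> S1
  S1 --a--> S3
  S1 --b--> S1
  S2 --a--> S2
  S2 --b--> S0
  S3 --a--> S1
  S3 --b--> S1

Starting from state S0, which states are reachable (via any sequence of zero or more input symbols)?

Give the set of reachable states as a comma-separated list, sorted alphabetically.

BFS from S0:
  visit S0: S0--a-->S1 (new), S0--b-->S1 (seen)
  visit S1: S1--a-->S3 (new), S1--b-->S1 (seen)
  visit S3: S3--a-->S1 (seen), S3--b-->S1 (seen)

Answer: S0, S1, S3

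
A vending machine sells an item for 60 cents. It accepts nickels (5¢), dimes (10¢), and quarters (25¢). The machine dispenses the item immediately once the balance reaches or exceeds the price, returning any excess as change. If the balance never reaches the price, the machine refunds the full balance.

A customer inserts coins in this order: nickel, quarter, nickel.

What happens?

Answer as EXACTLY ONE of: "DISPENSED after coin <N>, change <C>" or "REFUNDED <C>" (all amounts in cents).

Price: 60¢
Coin 1 (nickel, 5¢): balance = 5¢
Coin 2 (quarter, 25¢): balance = 30¢
Coin 3 (nickel, 5¢): balance = 35¢
All coins inserted, balance 35¢ < price 60¢ → REFUND 35¢

Answer: REFUNDED 35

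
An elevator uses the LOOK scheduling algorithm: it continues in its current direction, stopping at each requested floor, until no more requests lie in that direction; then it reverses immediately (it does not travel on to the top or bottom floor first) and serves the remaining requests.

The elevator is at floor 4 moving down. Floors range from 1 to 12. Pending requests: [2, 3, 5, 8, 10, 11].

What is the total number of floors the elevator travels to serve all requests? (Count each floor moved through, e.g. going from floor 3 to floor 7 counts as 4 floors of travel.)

Answer: 11

Derivation:
Start at floor 4 moving down, LOOK stop order: [3, 2, 5, 8, 10, 11]
  4 → 3: |3-4| = 1, total = 1
  3 → 2: |2-3| = 1, total = 2
  2 → 5: |5-2| = 3, total = 5
  5 → 8: |8-5| = 3, total = 8
  8 → 10: |10-8| = 2, total = 10
  10 → 11: |11-10| = 1, total = 11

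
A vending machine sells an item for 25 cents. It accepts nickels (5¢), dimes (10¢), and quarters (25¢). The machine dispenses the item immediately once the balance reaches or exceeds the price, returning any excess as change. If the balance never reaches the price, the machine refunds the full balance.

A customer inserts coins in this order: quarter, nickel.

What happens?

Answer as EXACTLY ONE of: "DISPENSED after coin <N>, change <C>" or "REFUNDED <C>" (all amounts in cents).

Answer: DISPENSED after coin 1, change 0

Derivation:
Price: 25¢
Coin 1 (quarter, 25¢): balance = 25¢
  → balance >= price → DISPENSE, change = 25 - 25 = 0¢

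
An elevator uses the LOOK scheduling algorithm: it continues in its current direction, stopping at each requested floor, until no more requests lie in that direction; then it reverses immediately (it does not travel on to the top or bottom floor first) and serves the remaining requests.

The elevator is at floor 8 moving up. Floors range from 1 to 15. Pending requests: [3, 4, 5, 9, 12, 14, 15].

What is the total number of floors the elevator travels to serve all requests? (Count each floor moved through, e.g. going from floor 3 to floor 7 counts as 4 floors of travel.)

Answer: 19

Derivation:
Start at floor 8 moving up, LOOK stop order: [9, 12, 14, 15, 5, 4, 3]
  8 → 9: |9-8| = 1, total = 1
  9 → 12: |12-9| = 3, total = 4
  12 → 14: |14-12| = 2, total = 6
  14 → 15: |15-14| = 1, total = 7
  15 → 5: |5-15| = 10, total = 17
  5 → 4: |4-5| = 1, total = 18
  4 → 3: |3-4| = 1, total = 19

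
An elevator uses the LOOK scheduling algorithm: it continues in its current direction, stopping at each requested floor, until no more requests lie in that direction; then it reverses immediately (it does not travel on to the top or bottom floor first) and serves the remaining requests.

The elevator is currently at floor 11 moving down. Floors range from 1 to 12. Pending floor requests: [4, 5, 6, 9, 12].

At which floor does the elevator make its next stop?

Answer: 9

Derivation:
Current floor: 11, direction: down
Requests above: [12]
Requests below: [4, 5, 6, 9]
Moving down and requests lie below → nearest below is max([4, 5, 6, 9]) = 9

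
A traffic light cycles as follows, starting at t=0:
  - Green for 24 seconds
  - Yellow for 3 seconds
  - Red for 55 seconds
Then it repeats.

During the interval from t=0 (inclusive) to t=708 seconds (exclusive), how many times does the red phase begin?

Cycle = 24+3+55 = 82s
red phase starts at t = k*82 + 27 for k=0,1,2,...
Need k*82+27 < 708 → k < 8.305
k ∈ {0, ..., 8} → 9 starts

Answer: 9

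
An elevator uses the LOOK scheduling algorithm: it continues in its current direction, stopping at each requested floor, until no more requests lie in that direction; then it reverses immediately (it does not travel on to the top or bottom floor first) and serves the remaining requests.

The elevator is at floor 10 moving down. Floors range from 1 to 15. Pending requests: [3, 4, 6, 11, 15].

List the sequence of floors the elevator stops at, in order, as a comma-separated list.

Current: 10, moving DOWN
Serve below first (descending): [6, 4, 3]
Then reverse, serve above (ascending): [11, 15]

Answer: 6, 4, 3, 11, 15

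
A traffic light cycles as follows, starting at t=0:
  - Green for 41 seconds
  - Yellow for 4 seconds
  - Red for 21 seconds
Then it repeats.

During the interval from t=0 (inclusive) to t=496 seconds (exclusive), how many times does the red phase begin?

Answer: 7

Derivation:
Cycle = 41+4+21 = 66s
red phase starts at t = k*66 + 45 for k=0,1,2,...
Need k*66+45 < 496 → k < 6.833
k ∈ {0, ..., 6} → 7 starts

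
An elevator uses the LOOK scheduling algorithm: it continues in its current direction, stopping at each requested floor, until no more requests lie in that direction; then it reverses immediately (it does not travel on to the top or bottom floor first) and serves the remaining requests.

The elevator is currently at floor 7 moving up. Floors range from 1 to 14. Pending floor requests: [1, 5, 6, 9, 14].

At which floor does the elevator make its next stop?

Current floor: 7, direction: up
Requests above: [9, 14]
Requests below: [1, 5, 6]
Moving up and requests lie above → nearest above is min([9, 14]) = 9

Answer: 9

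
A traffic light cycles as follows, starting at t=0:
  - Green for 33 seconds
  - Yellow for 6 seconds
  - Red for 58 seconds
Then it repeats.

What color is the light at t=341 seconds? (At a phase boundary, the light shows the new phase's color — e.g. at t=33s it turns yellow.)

Cycle length = 33 + 6 + 58 = 97s
t = 341, phase_t = 341 mod 97 = 50
50 >= 39 → RED

Answer: red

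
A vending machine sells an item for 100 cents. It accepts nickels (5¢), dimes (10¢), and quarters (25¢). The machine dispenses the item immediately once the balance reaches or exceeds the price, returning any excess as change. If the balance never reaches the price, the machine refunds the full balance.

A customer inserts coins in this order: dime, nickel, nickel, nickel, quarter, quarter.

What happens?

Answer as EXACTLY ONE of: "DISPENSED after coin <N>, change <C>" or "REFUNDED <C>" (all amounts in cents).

Price: 100¢
Coin 1 (dime, 10¢): balance = 10¢
Coin 2 (nickel, 5¢): balance = 15¢
Coin 3 (nickel, 5¢): balance = 20¢
Coin 4 (nickel, 5¢): balance = 25¢
Coin 5 (quarter, 25¢): balance = 50¢
Coin 6 (quarter, 25¢): balance = 75¢
All coins inserted, balance 75¢ < price 100¢ → REFUND 75¢

Answer: REFUNDED 75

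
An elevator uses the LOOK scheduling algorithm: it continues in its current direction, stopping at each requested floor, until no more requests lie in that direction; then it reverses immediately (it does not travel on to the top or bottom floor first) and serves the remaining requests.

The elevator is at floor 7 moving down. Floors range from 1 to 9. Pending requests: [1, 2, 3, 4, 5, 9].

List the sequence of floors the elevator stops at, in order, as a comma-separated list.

Current: 7, moving DOWN
Serve below first (descending): [5, 4, 3, 2, 1]
Then reverse, serve above (ascending): [9]

Answer: 5, 4, 3, 2, 1, 9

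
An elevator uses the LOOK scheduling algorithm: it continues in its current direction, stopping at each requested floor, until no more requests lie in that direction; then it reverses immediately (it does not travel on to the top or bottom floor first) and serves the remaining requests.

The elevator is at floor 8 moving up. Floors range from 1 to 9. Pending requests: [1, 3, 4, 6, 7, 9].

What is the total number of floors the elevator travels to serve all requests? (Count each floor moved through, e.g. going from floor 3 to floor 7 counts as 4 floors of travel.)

Answer: 9

Derivation:
Start at floor 8 moving up, LOOK stop order: [9, 7, 6, 4, 3, 1]
  8 → 9: |9-8| = 1, total = 1
  9 → 7: |7-9| = 2, total = 3
  7 → 6: |6-7| = 1, total = 4
  6 → 4: |4-6| = 2, total = 6
  4 → 3: |3-4| = 1, total = 7
  3 → 1: |1-3| = 2, total = 9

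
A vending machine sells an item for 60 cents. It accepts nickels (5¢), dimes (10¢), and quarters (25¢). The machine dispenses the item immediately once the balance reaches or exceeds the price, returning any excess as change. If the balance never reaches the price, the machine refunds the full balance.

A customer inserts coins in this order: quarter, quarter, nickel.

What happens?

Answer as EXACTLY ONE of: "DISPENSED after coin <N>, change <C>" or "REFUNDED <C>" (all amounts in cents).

Price: 60¢
Coin 1 (quarter, 25¢): balance = 25¢
Coin 2 (quarter, 25¢): balance = 50¢
Coin 3 (nickel, 5¢): balance = 55¢
All coins inserted, balance 55¢ < price 60¢ → REFUND 55¢

Answer: REFUNDED 55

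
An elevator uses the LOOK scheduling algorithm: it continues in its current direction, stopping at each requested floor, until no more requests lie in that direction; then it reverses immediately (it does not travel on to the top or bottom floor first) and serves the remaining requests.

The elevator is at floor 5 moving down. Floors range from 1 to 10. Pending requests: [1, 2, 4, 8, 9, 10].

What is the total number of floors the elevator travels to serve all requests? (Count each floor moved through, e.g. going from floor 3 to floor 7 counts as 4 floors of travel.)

Start at floor 5 moving down, LOOK stop order: [4, 2, 1, 8, 9, 10]
  5 → 4: |4-5| = 1, total = 1
  4 → 2: |2-4| = 2, total = 3
  2 → 1: |1-2| = 1, total = 4
  1 → 8: |8-1| = 7, total = 11
  8 → 9: |9-8| = 1, total = 12
  9 → 10: |10-9| = 1, total = 13

Answer: 13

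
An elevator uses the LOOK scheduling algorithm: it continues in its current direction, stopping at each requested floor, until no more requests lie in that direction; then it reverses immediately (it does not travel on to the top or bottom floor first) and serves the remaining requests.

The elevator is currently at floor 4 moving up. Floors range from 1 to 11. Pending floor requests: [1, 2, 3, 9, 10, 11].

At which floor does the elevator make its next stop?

Answer: 9

Derivation:
Current floor: 4, direction: up
Requests above: [9, 10, 11]
Requests below: [1, 2, 3]
Moving up and requests lie above → nearest above is min([9, 10, 11]) = 9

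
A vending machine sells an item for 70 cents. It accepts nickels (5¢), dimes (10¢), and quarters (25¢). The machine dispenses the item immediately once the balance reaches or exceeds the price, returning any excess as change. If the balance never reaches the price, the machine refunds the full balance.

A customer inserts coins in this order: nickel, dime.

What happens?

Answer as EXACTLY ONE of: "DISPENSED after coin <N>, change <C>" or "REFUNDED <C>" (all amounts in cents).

Answer: REFUNDED 15

Derivation:
Price: 70¢
Coin 1 (nickel, 5¢): balance = 5¢
Coin 2 (dime, 10¢): balance = 15¢
All coins inserted, balance 15¢ < price 70¢ → REFUND 15¢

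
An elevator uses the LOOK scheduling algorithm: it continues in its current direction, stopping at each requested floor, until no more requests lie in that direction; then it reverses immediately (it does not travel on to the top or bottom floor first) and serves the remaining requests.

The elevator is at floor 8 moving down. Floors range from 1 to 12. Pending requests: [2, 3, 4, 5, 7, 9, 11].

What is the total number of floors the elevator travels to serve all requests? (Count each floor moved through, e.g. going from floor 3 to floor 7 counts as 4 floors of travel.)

Start at floor 8 moving down, LOOK stop order: [7, 5, 4, 3, 2, 9, 11]
  8 → 7: |7-8| = 1, total = 1
  7 → 5: |5-7| = 2, total = 3
  5 → 4: |4-5| = 1, total = 4
  4 → 3: |3-4| = 1, total = 5
  3 → 2: |2-3| = 1, total = 6
  2 → 9: |9-2| = 7, total = 13
  9 → 11: |11-9| = 2, total = 15

Answer: 15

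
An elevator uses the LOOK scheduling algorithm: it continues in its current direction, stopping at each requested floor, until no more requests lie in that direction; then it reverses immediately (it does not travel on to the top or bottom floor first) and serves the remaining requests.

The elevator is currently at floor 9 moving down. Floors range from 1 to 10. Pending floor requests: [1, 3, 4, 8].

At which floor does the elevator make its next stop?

Answer: 8

Derivation:
Current floor: 9, direction: down
Requests above: []
Requests below: [1, 3, 4, 8]
Moving down and requests lie below → nearest below is max([1, 3, 4, 8]) = 8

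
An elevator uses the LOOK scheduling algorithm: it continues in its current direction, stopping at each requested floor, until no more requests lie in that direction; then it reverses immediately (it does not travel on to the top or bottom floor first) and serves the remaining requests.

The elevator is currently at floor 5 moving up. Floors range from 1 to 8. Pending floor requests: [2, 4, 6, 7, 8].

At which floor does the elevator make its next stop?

Answer: 6

Derivation:
Current floor: 5, direction: up
Requests above: [6, 7, 8]
Requests below: [2, 4]
Moving up and requests lie above → nearest above is min([6, 7, 8]) = 6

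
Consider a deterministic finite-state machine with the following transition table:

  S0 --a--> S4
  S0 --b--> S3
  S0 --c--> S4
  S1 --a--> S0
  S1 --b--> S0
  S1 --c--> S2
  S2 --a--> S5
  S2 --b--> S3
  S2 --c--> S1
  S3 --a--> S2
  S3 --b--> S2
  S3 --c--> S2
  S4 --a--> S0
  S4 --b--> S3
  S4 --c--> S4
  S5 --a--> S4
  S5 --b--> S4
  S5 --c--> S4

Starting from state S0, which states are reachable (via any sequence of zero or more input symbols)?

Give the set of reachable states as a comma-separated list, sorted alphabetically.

BFS from S0:
  visit S0: S0--a-->S4 (new), S0--b-->S3 (new), S0--c-->S4 (seen)
  visit S4: S4--a-->S0 (seen), S4--b-->S3 (seen), S4--c-->S4 (seen)
  visit S3: S3--a-->S2 (new), S3--b-->S2 (seen), S3--c-->S2 (seen)
  visit S2: S2--a-->S5 (new), S2--b-->S3 (seen), S2--c-->S1 (new)
  visit S5: S5--a-->S4 (seen), S5--b-->S4 (seen), S5--c-->S4 (seen)
  visit S1: S1--a-->S0 (seen), S1--b-->S0 (seen), S1--c-->S2 (seen)

Answer: S0, S1, S2, S3, S4, S5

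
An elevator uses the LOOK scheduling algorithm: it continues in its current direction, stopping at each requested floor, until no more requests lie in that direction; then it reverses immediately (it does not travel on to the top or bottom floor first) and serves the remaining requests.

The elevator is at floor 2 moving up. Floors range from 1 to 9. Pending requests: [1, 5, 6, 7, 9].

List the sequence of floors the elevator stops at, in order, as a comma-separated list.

Current: 2, moving UP
Serve above first (ascending): [5, 6, 7, 9]
Then reverse, serve below (descending): [1]

Answer: 5, 6, 7, 9, 1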